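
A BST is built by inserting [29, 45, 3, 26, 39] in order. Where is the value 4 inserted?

Starting tree (level order): [29, 3, 45, None, 26, 39]
Insertion path: 29 -> 3 -> 26
Result: insert 4 as left child of 26
Final tree (level order): [29, 3, 45, None, 26, 39, None, 4]


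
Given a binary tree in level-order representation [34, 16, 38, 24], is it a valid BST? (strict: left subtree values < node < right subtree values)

Level-order array: [34, 16, 38, 24]
Validate using subtree bounds (lo, hi): at each node, require lo < value < hi,
then recurse left with hi=value and right with lo=value.
Preorder trace (stopping at first violation):
  at node 34 with bounds (-inf, +inf): OK
  at node 16 with bounds (-inf, 34): OK
  at node 24 with bounds (-inf, 16): VIOLATION
Node 24 violates its bound: not (-inf < 24 < 16).
Result: Not a valid BST


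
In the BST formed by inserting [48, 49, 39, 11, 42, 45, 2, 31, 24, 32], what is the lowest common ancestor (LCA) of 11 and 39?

Tree insertion order: [48, 49, 39, 11, 42, 45, 2, 31, 24, 32]
Tree (level-order array): [48, 39, 49, 11, 42, None, None, 2, 31, None, 45, None, None, 24, 32]
In a BST, the LCA of p=11, q=39 is the first node v on the
root-to-leaf path with p <= v <= q (go left if both < v, right if both > v).
Walk from root:
  at 48: both 11 and 39 < 48, go left
  at 39: 11 <= 39 <= 39, this is the LCA
LCA = 39


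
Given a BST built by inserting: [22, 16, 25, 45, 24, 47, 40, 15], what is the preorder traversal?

Tree insertion order: [22, 16, 25, 45, 24, 47, 40, 15]
Tree (level-order array): [22, 16, 25, 15, None, 24, 45, None, None, None, None, 40, 47]
Preorder traversal: [22, 16, 15, 25, 24, 45, 40, 47]


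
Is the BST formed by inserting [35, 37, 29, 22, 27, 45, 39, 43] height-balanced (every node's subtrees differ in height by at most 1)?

Tree (level-order array): [35, 29, 37, 22, None, None, 45, None, 27, 39, None, None, None, None, 43]
Definition: a tree is height-balanced if, at every node, |h(left) - h(right)| <= 1 (empty subtree has height -1).
Bottom-up per-node check:
  node 27: h_left=-1, h_right=-1, diff=0 [OK], height=0
  node 22: h_left=-1, h_right=0, diff=1 [OK], height=1
  node 29: h_left=1, h_right=-1, diff=2 [FAIL (|1--1|=2 > 1)], height=2
  node 43: h_left=-1, h_right=-1, diff=0 [OK], height=0
  node 39: h_left=-1, h_right=0, diff=1 [OK], height=1
  node 45: h_left=1, h_right=-1, diff=2 [FAIL (|1--1|=2 > 1)], height=2
  node 37: h_left=-1, h_right=2, diff=3 [FAIL (|-1-2|=3 > 1)], height=3
  node 35: h_left=2, h_right=3, diff=1 [OK], height=4
Node 29 violates the condition: |1 - -1| = 2 > 1.
Result: Not balanced


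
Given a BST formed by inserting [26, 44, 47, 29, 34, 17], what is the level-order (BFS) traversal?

Tree insertion order: [26, 44, 47, 29, 34, 17]
Tree (level-order array): [26, 17, 44, None, None, 29, 47, None, 34]
BFS from the root, enqueuing left then right child of each popped node:
  queue [26] -> pop 26, enqueue [17, 44], visited so far: [26]
  queue [17, 44] -> pop 17, enqueue [none], visited so far: [26, 17]
  queue [44] -> pop 44, enqueue [29, 47], visited so far: [26, 17, 44]
  queue [29, 47] -> pop 29, enqueue [34], visited so far: [26, 17, 44, 29]
  queue [47, 34] -> pop 47, enqueue [none], visited so far: [26, 17, 44, 29, 47]
  queue [34] -> pop 34, enqueue [none], visited so far: [26, 17, 44, 29, 47, 34]
Result: [26, 17, 44, 29, 47, 34]


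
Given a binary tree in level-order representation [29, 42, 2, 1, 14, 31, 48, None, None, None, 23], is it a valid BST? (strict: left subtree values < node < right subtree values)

Level-order array: [29, 42, 2, 1, 14, 31, 48, None, None, None, 23]
Validate using subtree bounds (lo, hi): at each node, require lo < value < hi,
then recurse left with hi=value and right with lo=value.
Preorder trace (stopping at first violation):
  at node 29 with bounds (-inf, +inf): OK
  at node 42 with bounds (-inf, 29): VIOLATION
Node 42 violates its bound: not (-inf < 42 < 29).
Result: Not a valid BST


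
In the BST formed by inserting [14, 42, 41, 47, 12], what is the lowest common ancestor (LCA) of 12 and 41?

Tree insertion order: [14, 42, 41, 47, 12]
Tree (level-order array): [14, 12, 42, None, None, 41, 47]
In a BST, the LCA of p=12, q=41 is the first node v on the
root-to-leaf path with p <= v <= q (go left if both < v, right if both > v).
Walk from root:
  at 14: 12 <= 14 <= 41, this is the LCA
LCA = 14


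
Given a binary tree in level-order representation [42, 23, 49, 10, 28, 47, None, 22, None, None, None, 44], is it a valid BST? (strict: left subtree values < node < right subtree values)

Level-order array: [42, 23, 49, 10, 28, 47, None, 22, None, None, None, 44]
Validate using subtree bounds (lo, hi): at each node, require lo < value < hi,
then recurse left with hi=value and right with lo=value.
Preorder trace (stopping at first violation):
  at node 42 with bounds (-inf, +inf): OK
  at node 23 with bounds (-inf, 42): OK
  at node 10 with bounds (-inf, 23): OK
  at node 22 with bounds (-inf, 10): VIOLATION
Node 22 violates its bound: not (-inf < 22 < 10).
Result: Not a valid BST


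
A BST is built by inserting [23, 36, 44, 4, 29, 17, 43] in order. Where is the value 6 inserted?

Starting tree (level order): [23, 4, 36, None, 17, 29, 44, None, None, None, None, 43]
Insertion path: 23 -> 4 -> 17
Result: insert 6 as left child of 17
Final tree (level order): [23, 4, 36, None, 17, 29, 44, 6, None, None, None, 43]


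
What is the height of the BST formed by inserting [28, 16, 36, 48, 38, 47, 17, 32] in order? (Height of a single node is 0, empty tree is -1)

Insertion order: [28, 16, 36, 48, 38, 47, 17, 32]
Tree (level-order array): [28, 16, 36, None, 17, 32, 48, None, None, None, None, 38, None, None, 47]
Compute height bottom-up (empty subtree = -1):
  height(17) = 1 + max(-1, -1) = 0
  height(16) = 1 + max(-1, 0) = 1
  height(32) = 1 + max(-1, -1) = 0
  height(47) = 1 + max(-1, -1) = 0
  height(38) = 1 + max(-1, 0) = 1
  height(48) = 1 + max(1, -1) = 2
  height(36) = 1 + max(0, 2) = 3
  height(28) = 1 + max(1, 3) = 4
Height = 4


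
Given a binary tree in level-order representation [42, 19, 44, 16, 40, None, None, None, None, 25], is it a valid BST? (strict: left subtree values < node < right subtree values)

Level-order array: [42, 19, 44, 16, 40, None, None, None, None, 25]
Validate using subtree bounds (lo, hi): at each node, require lo < value < hi,
then recurse left with hi=value and right with lo=value.
Preorder trace (stopping at first violation):
  at node 42 with bounds (-inf, +inf): OK
  at node 19 with bounds (-inf, 42): OK
  at node 16 with bounds (-inf, 19): OK
  at node 40 with bounds (19, 42): OK
  at node 25 with bounds (19, 40): OK
  at node 44 with bounds (42, +inf): OK
No violation found at any node.
Result: Valid BST


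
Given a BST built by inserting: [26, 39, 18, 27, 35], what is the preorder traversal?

Tree insertion order: [26, 39, 18, 27, 35]
Tree (level-order array): [26, 18, 39, None, None, 27, None, None, 35]
Preorder traversal: [26, 18, 39, 27, 35]


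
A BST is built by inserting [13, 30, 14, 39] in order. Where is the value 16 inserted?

Starting tree (level order): [13, None, 30, 14, 39]
Insertion path: 13 -> 30 -> 14
Result: insert 16 as right child of 14
Final tree (level order): [13, None, 30, 14, 39, None, 16]


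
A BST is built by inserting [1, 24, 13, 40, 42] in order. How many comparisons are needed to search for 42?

Search path for 42: 1 -> 24 -> 40 -> 42
Found: True
Comparisons: 4


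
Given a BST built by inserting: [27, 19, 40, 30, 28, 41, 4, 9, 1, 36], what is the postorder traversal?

Tree insertion order: [27, 19, 40, 30, 28, 41, 4, 9, 1, 36]
Tree (level-order array): [27, 19, 40, 4, None, 30, 41, 1, 9, 28, 36]
Postorder traversal: [1, 9, 4, 19, 28, 36, 30, 41, 40, 27]


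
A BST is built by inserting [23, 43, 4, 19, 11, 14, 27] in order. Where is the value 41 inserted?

Starting tree (level order): [23, 4, 43, None, 19, 27, None, 11, None, None, None, None, 14]
Insertion path: 23 -> 43 -> 27
Result: insert 41 as right child of 27
Final tree (level order): [23, 4, 43, None, 19, 27, None, 11, None, None, 41, None, 14]


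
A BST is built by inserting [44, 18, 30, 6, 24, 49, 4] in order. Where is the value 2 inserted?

Starting tree (level order): [44, 18, 49, 6, 30, None, None, 4, None, 24]
Insertion path: 44 -> 18 -> 6 -> 4
Result: insert 2 as left child of 4
Final tree (level order): [44, 18, 49, 6, 30, None, None, 4, None, 24, None, 2]


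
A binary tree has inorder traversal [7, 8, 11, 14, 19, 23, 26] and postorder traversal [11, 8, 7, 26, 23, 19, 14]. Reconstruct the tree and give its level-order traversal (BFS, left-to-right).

Inorder:   [7, 8, 11, 14, 19, 23, 26]
Postorder: [11, 8, 7, 26, 23, 19, 14]
Algorithm: postorder visits root last, so walk postorder right-to-left;
each value is the root of the current inorder slice — split it at that
value, recurse on the right subtree first, then the left.
Recursive splits:
  root=14; inorder splits into left=[7, 8, 11], right=[19, 23, 26]
  root=19; inorder splits into left=[], right=[23, 26]
  root=23; inorder splits into left=[], right=[26]
  root=26; inorder splits into left=[], right=[]
  root=7; inorder splits into left=[], right=[8, 11]
  root=8; inorder splits into left=[], right=[11]
  root=11; inorder splits into left=[], right=[]
Reconstructed level-order: [14, 7, 19, 8, 23, 11, 26]


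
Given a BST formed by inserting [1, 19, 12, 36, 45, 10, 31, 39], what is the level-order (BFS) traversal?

Tree insertion order: [1, 19, 12, 36, 45, 10, 31, 39]
Tree (level-order array): [1, None, 19, 12, 36, 10, None, 31, 45, None, None, None, None, 39]
BFS from the root, enqueuing left then right child of each popped node:
  queue [1] -> pop 1, enqueue [19], visited so far: [1]
  queue [19] -> pop 19, enqueue [12, 36], visited so far: [1, 19]
  queue [12, 36] -> pop 12, enqueue [10], visited so far: [1, 19, 12]
  queue [36, 10] -> pop 36, enqueue [31, 45], visited so far: [1, 19, 12, 36]
  queue [10, 31, 45] -> pop 10, enqueue [none], visited so far: [1, 19, 12, 36, 10]
  queue [31, 45] -> pop 31, enqueue [none], visited so far: [1, 19, 12, 36, 10, 31]
  queue [45] -> pop 45, enqueue [39], visited so far: [1, 19, 12, 36, 10, 31, 45]
  queue [39] -> pop 39, enqueue [none], visited so far: [1, 19, 12, 36, 10, 31, 45, 39]
Result: [1, 19, 12, 36, 10, 31, 45, 39]


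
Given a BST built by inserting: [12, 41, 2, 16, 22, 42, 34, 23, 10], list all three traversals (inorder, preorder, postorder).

Tree insertion order: [12, 41, 2, 16, 22, 42, 34, 23, 10]
Tree (level-order array): [12, 2, 41, None, 10, 16, 42, None, None, None, 22, None, None, None, 34, 23]
Inorder (L, root, R): [2, 10, 12, 16, 22, 23, 34, 41, 42]
Preorder (root, L, R): [12, 2, 10, 41, 16, 22, 34, 23, 42]
Postorder (L, R, root): [10, 2, 23, 34, 22, 16, 42, 41, 12]


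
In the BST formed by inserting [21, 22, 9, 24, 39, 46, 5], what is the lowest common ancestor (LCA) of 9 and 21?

Tree insertion order: [21, 22, 9, 24, 39, 46, 5]
Tree (level-order array): [21, 9, 22, 5, None, None, 24, None, None, None, 39, None, 46]
In a BST, the LCA of p=9, q=21 is the first node v on the
root-to-leaf path with p <= v <= q (go left if both < v, right if both > v).
Walk from root:
  at 21: 9 <= 21 <= 21, this is the LCA
LCA = 21


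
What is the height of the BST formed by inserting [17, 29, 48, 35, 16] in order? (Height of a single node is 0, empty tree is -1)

Insertion order: [17, 29, 48, 35, 16]
Tree (level-order array): [17, 16, 29, None, None, None, 48, 35]
Compute height bottom-up (empty subtree = -1):
  height(16) = 1 + max(-1, -1) = 0
  height(35) = 1 + max(-1, -1) = 0
  height(48) = 1 + max(0, -1) = 1
  height(29) = 1 + max(-1, 1) = 2
  height(17) = 1 + max(0, 2) = 3
Height = 3


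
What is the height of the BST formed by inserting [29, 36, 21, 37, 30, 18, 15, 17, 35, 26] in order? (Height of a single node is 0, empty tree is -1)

Insertion order: [29, 36, 21, 37, 30, 18, 15, 17, 35, 26]
Tree (level-order array): [29, 21, 36, 18, 26, 30, 37, 15, None, None, None, None, 35, None, None, None, 17]
Compute height bottom-up (empty subtree = -1):
  height(17) = 1 + max(-1, -1) = 0
  height(15) = 1 + max(-1, 0) = 1
  height(18) = 1 + max(1, -1) = 2
  height(26) = 1 + max(-1, -1) = 0
  height(21) = 1 + max(2, 0) = 3
  height(35) = 1 + max(-1, -1) = 0
  height(30) = 1 + max(-1, 0) = 1
  height(37) = 1 + max(-1, -1) = 0
  height(36) = 1 + max(1, 0) = 2
  height(29) = 1 + max(3, 2) = 4
Height = 4


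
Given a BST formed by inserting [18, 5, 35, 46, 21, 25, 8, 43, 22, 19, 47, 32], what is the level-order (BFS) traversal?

Tree insertion order: [18, 5, 35, 46, 21, 25, 8, 43, 22, 19, 47, 32]
Tree (level-order array): [18, 5, 35, None, 8, 21, 46, None, None, 19, 25, 43, 47, None, None, 22, 32]
BFS from the root, enqueuing left then right child of each popped node:
  queue [18] -> pop 18, enqueue [5, 35], visited so far: [18]
  queue [5, 35] -> pop 5, enqueue [8], visited so far: [18, 5]
  queue [35, 8] -> pop 35, enqueue [21, 46], visited so far: [18, 5, 35]
  queue [8, 21, 46] -> pop 8, enqueue [none], visited so far: [18, 5, 35, 8]
  queue [21, 46] -> pop 21, enqueue [19, 25], visited so far: [18, 5, 35, 8, 21]
  queue [46, 19, 25] -> pop 46, enqueue [43, 47], visited so far: [18, 5, 35, 8, 21, 46]
  queue [19, 25, 43, 47] -> pop 19, enqueue [none], visited so far: [18, 5, 35, 8, 21, 46, 19]
  queue [25, 43, 47] -> pop 25, enqueue [22, 32], visited so far: [18, 5, 35, 8, 21, 46, 19, 25]
  queue [43, 47, 22, 32] -> pop 43, enqueue [none], visited so far: [18, 5, 35, 8, 21, 46, 19, 25, 43]
  queue [47, 22, 32] -> pop 47, enqueue [none], visited so far: [18, 5, 35, 8, 21, 46, 19, 25, 43, 47]
  queue [22, 32] -> pop 22, enqueue [none], visited so far: [18, 5, 35, 8, 21, 46, 19, 25, 43, 47, 22]
  queue [32] -> pop 32, enqueue [none], visited so far: [18, 5, 35, 8, 21, 46, 19, 25, 43, 47, 22, 32]
Result: [18, 5, 35, 8, 21, 46, 19, 25, 43, 47, 22, 32]


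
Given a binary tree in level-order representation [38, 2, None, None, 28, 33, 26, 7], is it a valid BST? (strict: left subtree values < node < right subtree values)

Level-order array: [38, 2, None, None, 28, 33, 26, 7]
Validate using subtree bounds (lo, hi): at each node, require lo < value < hi,
then recurse left with hi=value and right with lo=value.
Preorder trace (stopping at first violation):
  at node 38 with bounds (-inf, +inf): OK
  at node 2 with bounds (-inf, 38): OK
  at node 28 with bounds (2, 38): OK
  at node 33 with bounds (2, 28): VIOLATION
Node 33 violates its bound: not (2 < 33 < 28).
Result: Not a valid BST


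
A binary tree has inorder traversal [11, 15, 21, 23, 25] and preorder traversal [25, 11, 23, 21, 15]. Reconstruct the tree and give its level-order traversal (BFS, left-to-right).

Inorder:  [11, 15, 21, 23, 25]
Preorder: [25, 11, 23, 21, 15]
Algorithm: preorder visits root first, so consume preorder in order;
for each root, split the current inorder slice at that value into
left-subtree inorder and right-subtree inorder, then recurse.
Recursive splits:
  root=25; inorder splits into left=[11, 15, 21, 23], right=[]
  root=11; inorder splits into left=[], right=[15, 21, 23]
  root=23; inorder splits into left=[15, 21], right=[]
  root=21; inorder splits into left=[15], right=[]
  root=15; inorder splits into left=[], right=[]
Reconstructed level-order: [25, 11, 23, 21, 15]


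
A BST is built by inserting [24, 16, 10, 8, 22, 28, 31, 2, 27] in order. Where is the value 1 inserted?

Starting tree (level order): [24, 16, 28, 10, 22, 27, 31, 8, None, None, None, None, None, None, None, 2]
Insertion path: 24 -> 16 -> 10 -> 8 -> 2
Result: insert 1 as left child of 2
Final tree (level order): [24, 16, 28, 10, 22, 27, 31, 8, None, None, None, None, None, None, None, 2, None, 1]


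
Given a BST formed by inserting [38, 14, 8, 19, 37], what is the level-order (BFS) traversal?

Tree insertion order: [38, 14, 8, 19, 37]
Tree (level-order array): [38, 14, None, 8, 19, None, None, None, 37]
BFS from the root, enqueuing left then right child of each popped node:
  queue [38] -> pop 38, enqueue [14], visited so far: [38]
  queue [14] -> pop 14, enqueue [8, 19], visited so far: [38, 14]
  queue [8, 19] -> pop 8, enqueue [none], visited so far: [38, 14, 8]
  queue [19] -> pop 19, enqueue [37], visited so far: [38, 14, 8, 19]
  queue [37] -> pop 37, enqueue [none], visited so far: [38, 14, 8, 19, 37]
Result: [38, 14, 8, 19, 37]


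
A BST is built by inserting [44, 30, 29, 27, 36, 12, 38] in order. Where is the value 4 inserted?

Starting tree (level order): [44, 30, None, 29, 36, 27, None, None, 38, 12]
Insertion path: 44 -> 30 -> 29 -> 27 -> 12
Result: insert 4 as left child of 12
Final tree (level order): [44, 30, None, 29, 36, 27, None, None, 38, 12, None, None, None, 4]


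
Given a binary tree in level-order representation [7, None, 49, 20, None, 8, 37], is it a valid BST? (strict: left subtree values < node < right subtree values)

Level-order array: [7, None, 49, 20, None, 8, 37]
Validate using subtree bounds (lo, hi): at each node, require lo < value < hi,
then recurse left with hi=value and right with lo=value.
Preorder trace (stopping at first violation):
  at node 7 with bounds (-inf, +inf): OK
  at node 49 with bounds (7, +inf): OK
  at node 20 with bounds (7, 49): OK
  at node 8 with bounds (7, 20): OK
  at node 37 with bounds (20, 49): OK
No violation found at any node.
Result: Valid BST


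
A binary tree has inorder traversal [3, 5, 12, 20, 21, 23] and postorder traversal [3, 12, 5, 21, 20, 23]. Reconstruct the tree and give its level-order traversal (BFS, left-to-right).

Inorder:   [3, 5, 12, 20, 21, 23]
Postorder: [3, 12, 5, 21, 20, 23]
Algorithm: postorder visits root last, so walk postorder right-to-left;
each value is the root of the current inorder slice — split it at that
value, recurse on the right subtree first, then the left.
Recursive splits:
  root=23; inorder splits into left=[3, 5, 12, 20, 21], right=[]
  root=20; inorder splits into left=[3, 5, 12], right=[21]
  root=21; inorder splits into left=[], right=[]
  root=5; inorder splits into left=[3], right=[12]
  root=12; inorder splits into left=[], right=[]
  root=3; inorder splits into left=[], right=[]
Reconstructed level-order: [23, 20, 5, 21, 3, 12]


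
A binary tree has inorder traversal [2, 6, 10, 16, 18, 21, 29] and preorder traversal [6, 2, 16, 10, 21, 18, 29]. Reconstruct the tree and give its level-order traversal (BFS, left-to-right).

Inorder:  [2, 6, 10, 16, 18, 21, 29]
Preorder: [6, 2, 16, 10, 21, 18, 29]
Algorithm: preorder visits root first, so consume preorder in order;
for each root, split the current inorder slice at that value into
left-subtree inorder and right-subtree inorder, then recurse.
Recursive splits:
  root=6; inorder splits into left=[2], right=[10, 16, 18, 21, 29]
  root=2; inorder splits into left=[], right=[]
  root=16; inorder splits into left=[10], right=[18, 21, 29]
  root=10; inorder splits into left=[], right=[]
  root=21; inorder splits into left=[18], right=[29]
  root=18; inorder splits into left=[], right=[]
  root=29; inorder splits into left=[], right=[]
Reconstructed level-order: [6, 2, 16, 10, 21, 18, 29]


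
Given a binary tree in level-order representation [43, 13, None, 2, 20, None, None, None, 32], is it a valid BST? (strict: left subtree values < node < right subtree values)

Level-order array: [43, 13, None, 2, 20, None, None, None, 32]
Validate using subtree bounds (lo, hi): at each node, require lo < value < hi,
then recurse left with hi=value and right with lo=value.
Preorder trace (stopping at first violation):
  at node 43 with bounds (-inf, +inf): OK
  at node 13 with bounds (-inf, 43): OK
  at node 2 with bounds (-inf, 13): OK
  at node 20 with bounds (13, 43): OK
  at node 32 with bounds (20, 43): OK
No violation found at any node.
Result: Valid BST


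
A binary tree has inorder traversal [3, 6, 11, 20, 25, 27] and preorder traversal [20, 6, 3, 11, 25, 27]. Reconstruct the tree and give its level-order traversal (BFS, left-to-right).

Inorder:  [3, 6, 11, 20, 25, 27]
Preorder: [20, 6, 3, 11, 25, 27]
Algorithm: preorder visits root first, so consume preorder in order;
for each root, split the current inorder slice at that value into
left-subtree inorder and right-subtree inorder, then recurse.
Recursive splits:
  root=20; inorder splits into left=[3, 6, 11], right=[25, 27]
  root=6; inorder splits into left=[3], right=[11]
  root=3; inorder splits into left=[], right=[]
  root=11; inorder splits into left=[], right=[]
  root=25; inorder splits into left=[], right=[27]
  root=27; inorder splits into left=[], right=[]
Reconstructed level-order: [20, 6, 25, 3, 11, 27]


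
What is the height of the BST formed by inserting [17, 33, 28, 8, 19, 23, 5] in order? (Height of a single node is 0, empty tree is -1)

Insertion order: [17, 33, 28, 8, 19, 23, 5]
Tree (level-order array): [17, 8, 33, 5, None, 28, None, None, None, 19, None, None, 23]
Compute height bottom-up (empty subtree = -1):
  height(5) = 1 + max(-1, -1) = 0
  height(8) = 1 + max(0, -1) = 1
  height(23) = 1 + max(-1, -1) = 0
  height(19) = 1 + max(-1, 0) = 1
  height(28) = 1 + max(1, -1) = 2
  height(33) = 1 + max(2, -1) = 3
  height(17) = 1 + max(1, 3) = 4
Height = 4


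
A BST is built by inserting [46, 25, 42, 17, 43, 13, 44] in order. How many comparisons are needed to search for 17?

Search path for 17: 46 -> 25 -> 17
Found: True
Comparisons: 3


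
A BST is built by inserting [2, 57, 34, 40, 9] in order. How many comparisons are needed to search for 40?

Search path for 40: 2 -> 57 -> 34 -> 40
Found: True
Comparisons: 4


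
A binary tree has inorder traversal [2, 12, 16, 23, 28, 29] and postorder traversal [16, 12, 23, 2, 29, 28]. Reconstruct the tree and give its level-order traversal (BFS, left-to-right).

Inorder:   [2, 12, 16, 23, 28, 29]
Postorder: [16, 12, 23, 2, 29, 28]
Algorithm: postorder visits root last, so walk postorder right-to-left;
each value is the root of the current inorder slice — split it at that
value, recurse on the right subtree first, then the left.
Recursive splits:
  root=28; inorder splits into left=[2, 12, 16, 23], right=[29]
  root=29; inorder splits into left=[], right=[]
  root=2; inorder splits into left=[], right=[12, 16, 23]
  root=23; inorder splits into left=[12, 16], right=[]
  root=12; inorder splits into left=[], right=[16]
  root=16; inorder splits into left=[], right=[]
Reconstructed level-order: [28, 2, 29, 23, 12, 16]


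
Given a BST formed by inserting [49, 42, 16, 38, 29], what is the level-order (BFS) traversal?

Tree insertion order: [49, 42, 16, 38, 29]
Tree (level-order array): [49, 42, None, 16, None, None, 38, 29]
BFS from the root, enqueuing left then right child of each popped node:
  queue [49] -> pop 49, enqueue [42], visited so far: [49]
  queue [42] -> pop 42, enqueue [16], visited so far: [49, 42]
  queue [16] -> pop 16, enqueue [38], visited so far: [49, 42, 16]
  queue [38] -> pop 38, enqueue [29], visited so far: [49, 42, 16, 38]
  queue [29] -> pop 29, enqueue [none], visited so far: [49, 42, 16, 38, 29]
Result: [49, 42, 16, 38, 29]


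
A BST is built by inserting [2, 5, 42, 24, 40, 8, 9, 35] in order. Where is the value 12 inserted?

Starting tree (level order): [2, None, 5, None, 42, 24, None, 8, 40, None, 9, 35]
Insertion path: 2 -> 5 -> 42 -> 24 -> 8 -> 9
Result: insert 12 as right child of 9
Final tree (level order): [2, None, 5, None, 42, 24, None, 8, 40, None, 9, 35, None, None, 12]


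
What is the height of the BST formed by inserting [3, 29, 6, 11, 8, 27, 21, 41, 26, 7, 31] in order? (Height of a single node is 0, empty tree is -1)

Insertion order: [3, 29, 6, 11, 8, 27, 21, 41, 26, 7, 31]
Tree (level-order array): [3, None, 29, 6, 41, None, 11, 31, None, 8, 27, None, None, 7, None, 21, None, None, None, None, 26]
Compute height bottom-up (empty subtree = -1):
  height(7) = 1 + max(-1, -1) = 0
  height(8) = 1 + max(0, -1) = 1
  height(26) = 1 + max(-1, -1) = 0
  height(21) = 1 + max(-1, 0) = 1
  height(27) = 1 + max(1, -1) = 2
  height(11) = 1 + max(1, 2) = 3
  height(6) = 1 + max(-1, 3) = 4
  height(31) = 1 + max(-1, -1) = 0
  height(41) = 1 + max(0, -1) = 1
  height(29) = 1 + max(4, 1) = 5
  height(3) = 1 + max(-1, 5) = 6
Height = 6


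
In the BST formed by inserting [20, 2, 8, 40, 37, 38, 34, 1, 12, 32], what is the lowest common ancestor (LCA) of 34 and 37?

Tree insertion order: [20, 2, 8, 40, 37, 38, 34, 1, 12, 32]
Tree (level-order array): [20, 2, 40, 1, 8, 37, None, None, None, None, 12, 34, 38, None, None, 32]
In a BST, the LCA of p=34, q=37 is the first node v on the
root-to-leaf path with p <= v <= q (go left if both < v, right if both > v).
Walk from root:
  at 20: both 34 and 37 > 20, go right
  at 40: both 34 and 37 < 40, go left
  at 37: 34 <= 37 <= 37, this is the LCA
LCA = 37


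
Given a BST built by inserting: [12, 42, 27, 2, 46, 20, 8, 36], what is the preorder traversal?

Tree insertion order: [12, 42, 27, 2, 46, 20, 8, 36]
Tree (level-order array): [12, 2, 42, None, 8, 27, 46, None, None, 20, 36]
Preorder traversal: [12, 2, 8, 42, 27, 20, 36, 46]


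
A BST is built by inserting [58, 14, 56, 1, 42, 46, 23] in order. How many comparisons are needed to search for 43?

Search path for 43: 58 -> 14 -> 56 -> 42 -> 46
Found: False
Comparisons: 5


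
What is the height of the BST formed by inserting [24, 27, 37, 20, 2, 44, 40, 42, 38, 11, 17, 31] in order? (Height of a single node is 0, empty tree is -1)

Insertion order: [24, 27, 37, 20, 2, 44, 40, 42, 38, 11, 17, 31]
Tree (level-order array): [24, 20, 27, 2, None, None, 37, None, 11, 31, 44, None, 17, None, None, 40, None, None, None, 38, 42]
Compute height bottom-up (empty subtree = -1):
  height(17) = 1 + max(-1, -1) = 0
  height(11) = 1 + max(-1, 0) = 1
  height(2) = 1 + max(-1, 1) = 2
  height(20) = 1 + max(2, -1) = 3
  height(31) = 1 + max(-1, -1) = 0
  height(38) = 1 + max(-1, -1) = 0
  height(42) = 1 + max(-1, -1) = 0
  height(40) = 1 + max(0, 0) = 1
  height(44) = 1 + max(1, -1) = 2
  height(37) = 1 + max(0, 2) = 3
  height(27) = 1 + max(-1, 3) = 4
  height(24) = 1 + max(3, 4) = 5
Height = 5


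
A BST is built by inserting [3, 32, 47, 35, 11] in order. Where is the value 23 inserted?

Starting tree (level order): [3, None, 32, 11, 47, None, None, 35]
Insertion path: 3 -> 32 -> 11
Result: insert 23 as right child of 11
Final tree (level order): [3, None, 32, 11, 47, None, 23, 35]


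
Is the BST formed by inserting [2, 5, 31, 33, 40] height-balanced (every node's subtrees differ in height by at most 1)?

Tree (level-order array): [2, None, 5, None, 31, None, 33, None, 40]
Definition: a tree is height-balanced if, at every node, |h(left) - h(right)| <= 1 (empty subtree has height -1).
Bottom-up per-node check:
  node 40: h_left=-1, h_right=-1, diff=0 [OK], height=0
  node 33: h_left=-1, h_right=0, diff=1 [OK], height=1
  node 31: h_left=-1, h_right=1, diff=2 [FAIL (|-1-1|=2 > 1)], height=2
  node 5: h_left=-1, h_right=2, diff=3 [FAIL (|-1-2|=3 > 1)], height=3
  node 2: h_left=-1, h_right=3, diff=4 [FAIL (|-1-3|=4 > 1)], height=4
Node 31 violates the condition: |-1 - 1| = 2 > 1.
Result: Not balanced


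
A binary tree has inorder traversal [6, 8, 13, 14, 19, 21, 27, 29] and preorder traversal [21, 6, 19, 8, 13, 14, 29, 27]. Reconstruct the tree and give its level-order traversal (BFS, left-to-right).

Inorder:  [6, 8, 13, 14, 19, 21, 27, 29]
Preorder: [21, 6, 19, 8, 13, 14, 29, 27]
Algorithm: preorder visits root first, so consume preorder in order;
for each root, split the current inorder slice at that value into
left-subtree inorder and right-subtree inorder, then recurse.
Recursive splits:
  root=21; inorder splits into left=[6, 8, 13, 14, 19], right=[27, 29]
  root=6; inorder splits into left=[], right=[8, 13, 14, 19]
  root=19; inorder splits into left=[8, 13, 14], right=[]
  root=8; inorder splits into left=[], right=[13, 14]
  root=13; inorder splits into left=[], right=[14]
  root=14; inorder splits into left=[], right=[]
  root=29; inorder splits into left=[27], right=[]
  root=27; inorder splits into left=[], right=[]
Reconstructed level-order: [21, 6, 29, 19, 27, 8, 13, 14]


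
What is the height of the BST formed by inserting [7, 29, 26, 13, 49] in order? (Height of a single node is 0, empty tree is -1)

Insertion order: [7, 29, 26, 13, 49]
Tree (level-order array): [7, None, 29, 26, 49, 13]
Compute height bottom-up (empty subtree = -1):
  height(13) = 1 + max(-1, -1) = 0
  height(26) = 1 + max(0, -1) = 1
  height(49) = 1 + max(-1, -1) = 0
  height(29) = 1 + max(1, 0) = 2
  height(7) = 1 + max(-1, 2) = 3
Height = 3


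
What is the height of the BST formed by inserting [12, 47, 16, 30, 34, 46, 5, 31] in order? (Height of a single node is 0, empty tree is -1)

Insertion order: [12, 47, 16, 30, 34, 46, 5, 31]
Tree (level-order array): [12, 5, 47, None, None, 16, None, None, 30, None, 34, 31, 46]
Compute height bottom-up (empty subtree = -1):
  height(5) = 1 + max(-1, -1) = 0
  height(31) = 1 + max(-1, -1) = 0
  height(46) = 1 + max(-1, -1) = 0
  height(34) = 1 + max(0, 0) = 1
  height(30) = 1 + max(-1, 1) = 2
  height(16) = 1 + max(-1, 2) = 3
  height(47) = 1 + max(3, -1) = 4
  height(12) = 1 + max(0, 4) = 5
Height = 5


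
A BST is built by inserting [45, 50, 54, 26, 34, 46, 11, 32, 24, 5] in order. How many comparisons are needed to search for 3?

Search path for 3: 45 -> 26 -> 11 -> 5
Found: False
Comparisons: 4


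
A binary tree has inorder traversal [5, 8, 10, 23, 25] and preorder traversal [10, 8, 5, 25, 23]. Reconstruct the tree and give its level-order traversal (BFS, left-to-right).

Inorder:  [5, 8, 10, 23, 25]
Preorder: [10, 8, 5, 25, 23]
Algorithm: preorder visits root first, so consume preorder in order;
for each root, split the current inorder slice at that value into
left-subtree inorder and right-subtree inorder, then recurse.
Recursive splits:
  root=10; inorder splits into left=[5, 8], right=[23, 25]
  root=8; inorder splits into left=[5], right=[]
  root=5; inorder splits into left=[], right=[]
  root=25; inorder splits into left=[23], right=[]
  root=23; inorder splits into left=[], right=[]
Reconstructed level-order: [10, 8, 25, 5, 23]


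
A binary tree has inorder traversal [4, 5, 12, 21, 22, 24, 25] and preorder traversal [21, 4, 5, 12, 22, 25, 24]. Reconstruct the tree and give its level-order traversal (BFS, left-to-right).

Inorder:  [4, 5, 12, 21, 22, 24, 25]
Preorder: [21, 4, 5, 12, 22, 25, 24]
Algorithm: preorder visits root first, so consume preorder in order;
for each root, split the current inorder slice at that value into
left-subtree inorder and right-subtree inorder, then recurse.
Recursive splits:
  root=21; inorder splits into left=[4, 5, 12], right=[22, 24, 25]
  root=4; inorder splits into left=[], right=[5, 12]
  root=5; inorder splits into left=[], right=[12]
  root=12; inorder splits into left=[], right=[]
  root=22; inorder splits into left=[], right=[24, 25]
  root=25; inorder splits into left=[24], right=[]
  root=24; inorder splits into left=[], right=[]
Reconstructed level-order: [21, 4, 22, 5, 25, 12, 24]


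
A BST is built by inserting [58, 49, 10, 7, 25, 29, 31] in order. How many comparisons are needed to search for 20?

Search path for 20: 58 -> 49 -> 10 -> 25
Found: False
Comparisons: 4


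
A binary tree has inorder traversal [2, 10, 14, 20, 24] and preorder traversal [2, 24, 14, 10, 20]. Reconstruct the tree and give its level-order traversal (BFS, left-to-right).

Inorder:  [2, 10, 14, 20, 24]
Preorder: [2, 24, 14, 10, 20]
Algorithm: preorder visits root first, so consume preorder in order;
for each root, split the current inorder slice at that value into
left-subtree inorder and right-subtree inorder, then recurse.
Recursive splits:
  root=2; inorder splits into left=[], right=[10, 14, 20, 24]
  root=24; inorder splits into left=[10, 14, 20], right=[]
  root=14; inorder splits into left=[10], right=[20]
  root=10; inorder splits into left=[], right=[]
  root=20; inorder splits into left=[], right=[]
Reconstructed level-order: [2, 24, 14, 10, 20]


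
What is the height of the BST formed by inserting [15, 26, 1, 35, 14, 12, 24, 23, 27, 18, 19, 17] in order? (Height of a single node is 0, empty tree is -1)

Insertion order: [15, 26, 1, 35, 14, 12, 24, 23, 27, 18, 19, 17]
Tree (level-order array): [15, 1, 26, None, 14, 24, 35, 12, None, 23, None, 27, None, None, None, 18, None, None, None, 17, 19]
Compute height bottom-up (empty subtree = -1):
  height(12) = 1 + max(-1, -1) = 0
  height(14) = 1 + max(0, -1) = 1
  height(1) = 1 + max(-1, 1) = 2
  height(17) = 1 + max(-1, -1) = 0
  height(19) = 1 + max(-1, -1) = 0
  height(18) = 1 + max(0, 0) = 1
  height(23) = 1 + max(1, -1) = 2
  height(24) = 1 + max(2, -1) = 3
  height(27) = 1 + max(-1, -1) = 0
  height(35) = 1 + max(0, -1) = 1
  height(26) = 1 + max(3, 1) = 4
  height(15) = 1 + max(2, 4) = 5
Height = 5


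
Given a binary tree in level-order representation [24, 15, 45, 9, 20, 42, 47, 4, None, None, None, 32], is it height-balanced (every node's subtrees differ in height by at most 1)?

Tree (level-order array): [24, 15, 45, 9, 20, 42, 47, 4, None, None, None, 32]
Definition: a tree is height-balanced if, at every node, |h(left) - h(right)| <= 1 (empty subtree has height -1).
Bottom-up per-node check:
  node 4: h_left=-1, h_right=-1, diff=0 [OK], height=0
  node 9: h_left=0, h_right=-1, diff=1 [OK], height=1
  node 20: h_left=-1, h_right=-1, diff=0 [OK], height=0
  node 15: h_left=1, h_right=0, diff=1 [OK], height=2
  node 32: h_left=-1, h_right=-1, diff=0 [OK], height=0
  node 42: h_left=0, h_right=-1, diff=1 [OK], height=1
  node 47: h_left=-1, h_right=-1, diff=0 [OK], height=0
  node 45: h_left=1, h_right=0, diff=1 [OK], height=2
  node 24: h_left=2, h_right=2, diff=0 [OK], height=3
All nodes satisfy the balance condition.
Result: Balanced


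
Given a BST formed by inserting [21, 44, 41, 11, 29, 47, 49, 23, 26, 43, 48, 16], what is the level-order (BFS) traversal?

Tree insertion order: [21, 44, 41, 11, 29, 47, 49, 23, 26, 43, 48, 16]
Tree (level-order array): [21, 11, 44, None, 16, 41, 47, None, None, 29, 43, None, 49, 23, None, None, None, 48, None, None, 26]
BFS from the root, enqueuing left then right child of each popped node:
  queue [21] -> pop 21, enqueue [11, 44], visited so far: [21]
  queue [11, 44] -> pop 11, enqueue [16], visited so far: [21, 11]
  queue [44, 16] -> pop 44, enqueue [41, 47], visited so far: [21, 11, 44]
  queue [16, 41, 47] -> pop 16, enqueue [none], visited so far: [21, 11, 44, 16]
  queue [41, 47] -> pop 41, enqueue [29, 43], visited so far: [21, 11, 44, 16, 41]
  queue [47, 29, 43] -> pop 47, enqueue [49], visited so far: [21, 11, 44, 16, 41, 47]
  queue [29, 43, 49] -> pop 29, enqueue [23], visited so far: [21, 11, 44, 16, 41, 47, 29]
  queue [43, 49, 23] -> pop 43, enqueue [none], visited so far: [21, 11, 44, 16, 41, 47, 29, 43]
  queue [49, 23] -> pop 49, enqueue [48], visited so far: [21, 11, 44, 16, 41, 47, 29, 43, 49]
  queue [23, 48] -> pop 23, enqueue [26], visited so far: [21, 11, 44, 16, 41, 47, 29, 43, 49, 23]
  queue [48, 26] -> pop 48, enqueue [none], visited so far: [21, 11, 44, 16, 41, 47, 29, 43, 49, 23, 48]
  queue [26] -> pop 26, enqueue [none], visited so far: [21, 11, 44, 16, 41, 47, 29, 43, 49, 23, 48, 26]
Result: [21, 11, 44, 16, 41, 47, 29, 43, 49, 23, 48, 26]


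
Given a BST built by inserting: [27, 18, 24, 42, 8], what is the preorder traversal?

Tree insertion order: [27, 18, 24, 42, 8]
Tree (level-order array): [27, 18, 42, 8, 24]
Preorder traversal: [27, 18, 8, 24, 42]


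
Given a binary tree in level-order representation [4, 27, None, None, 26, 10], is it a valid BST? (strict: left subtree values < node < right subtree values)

Level-order array: [4, 27, None, None, 26, 10]
Validate using subtree bounds (lo, hi): at each node, require lo < value < hi,
then recurse left with hi=value and right with lo=value.
Preorder trace (stopping at first violation):
  at node 4 with bounds (-inf, +inf): OK
  at node 27 with bounds (-inf, 4): VIOLATION
Node 27 violates its bound: not (-inf < 27 < 4).
Result: Not a valid BST


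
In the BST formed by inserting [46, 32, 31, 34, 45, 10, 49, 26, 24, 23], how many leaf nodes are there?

Tree built from: [46, 32, 31, 34, 45, 10, 49, 26, 24, 23]
Tree (level-order array): [46, 32, 49, 31, 34, None, None, 10, None, None, 45, None, 26, None, None, 24, None, 23]
Rule: A leaf has 0 children.
Per-node child counts:
  node 46: 2 child(ren)
  node 32: 2 child(ren)
  node 31: 1 child(ren)
  node 10: 1 child(ren)
  node 26: 1 child(ren)
  node 24: 1 child(ren)
  node 23: 0 child(ren)
  node 34: 1 child(ren)
  node 45: 0 child(ren)
  node 49: 0 child(ren)
Matching nodes: [23, 45, 49]
Count of leaf nodes: 3


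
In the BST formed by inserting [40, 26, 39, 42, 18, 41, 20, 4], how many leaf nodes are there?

Tree built from: [40, 26, 39, 42, 18, 41, 20, 4]
Tree (level-order array): [40, 26, 42, 18, 39, 41, None, 4, 20]
Rule: A leaf has 0 children.
Per-node child counts:
  node 40: 2 child(ren)
  node 26: 2 child(ren)
  node 18: 2 child(ren)
  node 4: 0 child(ren)
  node 20: 0 child(ren)
  node 39: 0 child(ren)
  node 42: 1 child(ren)
  node 41: 0 child(ren)
Matching nodes: [4, 20, 39, 41]
Count of leaf nodes: 4


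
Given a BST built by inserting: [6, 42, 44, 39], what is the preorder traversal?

Tree insertion order: [6, 42, 44, 39]
Tree (level-order array): [6, None, 42, 39, 44]
Preorder traversal: [6, 42, 39, 44]


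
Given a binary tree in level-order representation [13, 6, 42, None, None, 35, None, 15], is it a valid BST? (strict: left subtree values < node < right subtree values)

Level-order array: [13, 6, 42, None, None, 35, None, 15]
Validate using subtree bounds (lo, hi): at each node, require lo < value < hi,
then recurse left with hi=value and right with lo=value.
Preorder trace (stopping at first violation):
  at node 13 with bounds (-inf, +inf): OK
  at node 6 with bounds (-inf, 13): OK
  at node 42 with bounds (13, +inf): OK
  at node 35 with bounds (13, 42): OK
  at node 15 with bounds (13, 35): OK
No violation found at any node.
Result: Valid BST


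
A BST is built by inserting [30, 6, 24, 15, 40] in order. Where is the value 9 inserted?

Starting tree (level order): [30, 6, 40, None, 24, None, None, 15]
Insertion path: 30 -> 6 -> 24 -> 15
Result: insert 9 as left child of 15
Final tree (level order): [30, 6, 40, None, 24, None, None, 15, None, 9]


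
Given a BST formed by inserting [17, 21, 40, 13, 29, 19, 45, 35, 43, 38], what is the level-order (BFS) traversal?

Tree insertion order: [17, 21, 40, 13, 29, 19, 45, 35, 43, 38]
Tree (level-order array): [17, 13, 21, None, None, 19, 40, None, None, 29, 45, None, 35, 43, None, None, 38]
BFS from the root, enqueuing left then right child of each popped node:
  queue [17] -> pop 17, enqueue [13, 21], visited so far: [17]
  queue [13, 21] -> pop 13, enqueue [none], visited so far: [17, 13]
  queue [21] -> pop 21, enqueue [19, 40], visited so far: [17, 13, 21]
  queue [19, 40] -> pop 19, enqueue [none], visited so far: [17, 13, 21, 19]
  queue [40] -> pop 40, enqueue [29, 45], visited so far: [17, 13, 21, 19, 40]
  queue [29, 45] -> pop 29, enqueue [35], visited so far: [17, 13, 21, 19, 40, 29]
  queue [45, 35] -> pop 45, enqueue [43], visited so far: [17, 13, 21, 19, 40, 29, 45]
  queue [35, 43] -> pop 35, enqueue [38], visited so far: [17, 13, 21, 19, 40, 29, 45, 35]
  queue [43, 38] -> pop 43, enqueue [none], visited so far: [17, 13, 21, 19, 40, 29, 45, 35, 43]
  queue [38] -> pop 38, enqueue [none], visited so far: [17, 13, 21, 19, 40, 29, 45, 35, 43, 38]
Result: [17, 13, 21, 19, 40, 29, 45, 35, 43, 38]


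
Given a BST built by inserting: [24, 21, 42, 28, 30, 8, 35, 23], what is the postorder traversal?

Tree insertion order: [24, 21, 42, 28, 30, 8, 35, 23]
Tree (level-order array): [24, 21, 42, 8, 23, 28, None, None, None, None, None, None, 30, None, 35]
Postorder traversal: [8, 23, 21, 35, 30, 28, 42, 24]


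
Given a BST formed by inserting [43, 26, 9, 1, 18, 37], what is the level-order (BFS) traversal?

Tree insertion order: [43, 26, 9, 1, 18, 37]
Tree (level-order array): [43, 26, None, 9, 37, 1, 18]
BFS from the root, enqueuing left then right child of each popped node:
  queue [43] -> pop 43, enqueue [26], visited so far: [43]
  queue [26] -> pop 26, enqueue [9, 37], visited so far: [43, 26]
  queue [9, 37] -> pop 9, enqueue [1, 18], visited so far: [43, 26, 9]
  queue [37, 1, 18] -> pop 37, enqueue [none], visited so far: [43, 26, 9, 37]
  queue [1, 18] -> pop 1, enqueue [none], visited so far: [43, 26, 9, 37, 1]
  queue [18] -> pop 18, enqueue [none], visited so far: [43, 26, 9, 37, 1, 18]
Result: [43, 26, 9, 37, 1, 18]
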